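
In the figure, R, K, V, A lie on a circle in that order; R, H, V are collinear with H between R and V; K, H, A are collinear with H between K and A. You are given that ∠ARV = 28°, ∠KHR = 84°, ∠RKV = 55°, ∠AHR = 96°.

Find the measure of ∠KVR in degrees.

1. ∠AKV = 28°  [same arc VA]
2. ∠KHV = 96°  [linear pair at H on RV]
3. ∠KVR = 56°  [△KHV]

∠KVR = 56°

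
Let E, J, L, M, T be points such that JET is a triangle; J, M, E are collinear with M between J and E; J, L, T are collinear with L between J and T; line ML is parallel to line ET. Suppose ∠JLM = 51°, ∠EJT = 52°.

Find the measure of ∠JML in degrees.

1. ∠ETJ = 51°  [ML∥ET, corresponding at L]
2. ∠JET = 77°  [△JET]
3. ∠JML = 77°  [ML∥ET, corresponding at M]

∠JML = 77°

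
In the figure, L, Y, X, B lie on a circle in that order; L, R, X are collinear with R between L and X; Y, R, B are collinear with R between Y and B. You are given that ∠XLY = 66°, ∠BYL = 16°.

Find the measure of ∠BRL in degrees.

∠BRL = 82°

1. ∠XBY = 66°  [same arc YX]
2. ∠BXL = 16°  [same arc LB]
3. ∠BRX = 98°  [△XRB]
4. ∠BRL = 82°  [linear pair at R on LX]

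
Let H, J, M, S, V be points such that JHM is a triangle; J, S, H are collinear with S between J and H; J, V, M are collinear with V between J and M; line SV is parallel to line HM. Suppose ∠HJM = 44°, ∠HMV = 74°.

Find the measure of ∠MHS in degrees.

∠MHS = 62°

1. ∠HMJ = 74°  [V on ray MJ]
2. ∠JHM = 62°  [△JHM]
3. ∠MHS = 62°  [S on ray HJ]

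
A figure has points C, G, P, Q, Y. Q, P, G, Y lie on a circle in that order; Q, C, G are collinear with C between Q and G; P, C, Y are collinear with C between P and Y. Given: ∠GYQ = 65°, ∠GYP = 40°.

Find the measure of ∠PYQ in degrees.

∠PYQ = 25°

1. ∠GPQ = 115°  [cyclic QPGY, opposite ∠P+∠Y]
2. ∠GQP = 40°  [same arc PG]
3. ∠PGQ = 25°  [△QPG]
4. ∠PYQ = 25°  [same arc QP]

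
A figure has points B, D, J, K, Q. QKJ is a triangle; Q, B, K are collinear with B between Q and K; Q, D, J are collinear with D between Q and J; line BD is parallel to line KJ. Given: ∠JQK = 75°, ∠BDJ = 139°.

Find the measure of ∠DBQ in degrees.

1. ∠BQD = 75°  [B on QK, D on QJ]
2. ∠BDQ = 41°  [linear pair at D on QJ]
3. ∠DBQ = 64°  [△QBD]

∠DBQ = 64°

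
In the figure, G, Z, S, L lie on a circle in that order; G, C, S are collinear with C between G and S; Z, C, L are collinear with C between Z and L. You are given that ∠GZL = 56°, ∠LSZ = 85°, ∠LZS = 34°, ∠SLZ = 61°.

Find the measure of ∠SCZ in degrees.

1. ∠LGZ = 95°  [cyclic GZSL, opposite ∠G+∠S]
2. ∠LGS = 34°  [same arc SL]
3. ∠GLZ = 29°  [△GZL]
4. ∠GCL = 117°  [△GCL]
5. ∠SCZ = 117°  [vertical angles at C]

∠SCZ = 117°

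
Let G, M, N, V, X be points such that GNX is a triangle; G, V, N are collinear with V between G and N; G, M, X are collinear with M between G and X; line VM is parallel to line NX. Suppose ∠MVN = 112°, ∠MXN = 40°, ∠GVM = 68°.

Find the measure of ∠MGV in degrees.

1. ∠GXN = 40°  [M on ray XG]
2. ∠GNX = 68°  [VM∥NX, corresponding at V]
3. ∠NGX = 72°  [△GNX]
4. ∠MGV = 72°  [V on GN, M on GX]

∠MGV = 72°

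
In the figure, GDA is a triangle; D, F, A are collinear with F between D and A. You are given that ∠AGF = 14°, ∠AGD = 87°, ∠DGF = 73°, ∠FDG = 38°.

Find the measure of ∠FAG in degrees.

∠FAG = 55°

1. ∠DFG = 69°  [△GDF]
2. ∠AFG = 111°  [linear pair at F on DA]
3. ∠FAG = 55°  [△GFA]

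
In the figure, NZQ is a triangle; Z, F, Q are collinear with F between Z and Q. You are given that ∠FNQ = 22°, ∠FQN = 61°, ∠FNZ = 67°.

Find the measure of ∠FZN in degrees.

1. ∠NFQ = 97°  [△NFQ]
2. ∠NFZ = 83°  [linear pair at F on ZQ]
3. ∠FZN = 30°  [△NZF]

∠FZN = 30°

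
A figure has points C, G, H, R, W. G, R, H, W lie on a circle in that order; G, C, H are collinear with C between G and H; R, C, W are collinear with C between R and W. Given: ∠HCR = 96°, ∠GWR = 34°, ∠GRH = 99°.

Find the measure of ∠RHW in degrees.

1. ∠GHR = 34°  [same arc GR]
2. ∠HGR = 47°  [△GRH]
3. ∠HRW = 50°  [△RCH]
4. ∠HWR = 47°  [same arc RH]
5. ∠RHW = 83°  [△RHW]

∠RHW = 83°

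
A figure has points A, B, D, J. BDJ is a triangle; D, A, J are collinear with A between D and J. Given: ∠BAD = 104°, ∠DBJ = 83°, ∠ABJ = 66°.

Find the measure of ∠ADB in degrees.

∠ADB = 59°

1. ∠BAJ = 76°  [linear pair at A on DJ]
2. ∠AJB = 38°  [△BAJ]
3. ∠BJD = 38°  [A on ray JD]
4. ∠BDJ = 59°  [△BDJ]
5. ∠ADB = 59°  [A on ray DJ]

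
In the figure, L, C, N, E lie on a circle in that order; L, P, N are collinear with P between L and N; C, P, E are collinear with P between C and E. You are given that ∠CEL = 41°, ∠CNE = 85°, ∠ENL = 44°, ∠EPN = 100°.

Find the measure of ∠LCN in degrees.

1. ∠CNL = 41°  [same arc LC]
2. ∠ECL = 44°  [same arc LE]
3. ∠CPL = 100°  [vertical angles at P]
4. ∠CLN = 36°  [△LPC]
5. ∠LCN = 103°  [△LCN]

∠LCN = 103°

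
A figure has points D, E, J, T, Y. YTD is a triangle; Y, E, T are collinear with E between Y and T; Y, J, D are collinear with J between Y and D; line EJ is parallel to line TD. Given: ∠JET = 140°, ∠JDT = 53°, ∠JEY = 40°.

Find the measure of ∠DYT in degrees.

∠DYT = 87°

1. ∠TDY = 53°  [J on ray DY]
2. ∠DTY = 40°  [EJ∥TD, corresponding at E]
3. ∠DYT = 87°  [△YTD]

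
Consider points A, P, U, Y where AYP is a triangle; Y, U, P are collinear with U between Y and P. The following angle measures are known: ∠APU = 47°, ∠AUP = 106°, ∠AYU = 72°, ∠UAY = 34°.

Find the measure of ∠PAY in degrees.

∠PAY = 61°

1. ∠APY = 47°  [U on ray PY]
2. ∠AYP = 72°  [U on ray YP]
3. ∠PAY = 61°  [△AYP]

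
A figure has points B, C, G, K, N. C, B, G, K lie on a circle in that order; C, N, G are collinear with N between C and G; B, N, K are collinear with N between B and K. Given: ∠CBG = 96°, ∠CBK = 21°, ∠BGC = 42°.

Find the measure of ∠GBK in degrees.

∠GBK = 75°

1. ∠CKG = 84°  [cyclic CBGK, opposite ∠B+∠K]
2. ∠CGK = 21°  [same arc CK]
3. ∠GCK = 75°  [△CGK]
4. ∠GBK = 75°  [same arc GK]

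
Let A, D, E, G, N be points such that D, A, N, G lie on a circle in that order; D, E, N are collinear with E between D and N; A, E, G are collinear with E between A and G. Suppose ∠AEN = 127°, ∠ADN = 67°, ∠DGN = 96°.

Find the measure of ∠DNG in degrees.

∠DNG = 60°

1. ∠DEG = 127°  [vertical angles at E]
2. ∠AGN = 67°  [same arc AN]
3. ∠GEN = 53°  [linear pair at E on DN]
4. ∠DNG = 60°  [△NEG]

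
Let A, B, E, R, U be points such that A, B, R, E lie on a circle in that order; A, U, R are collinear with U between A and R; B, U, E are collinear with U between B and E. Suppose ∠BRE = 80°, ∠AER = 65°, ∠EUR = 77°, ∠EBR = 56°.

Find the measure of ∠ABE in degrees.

∠ABE = 59°

1. ∠BER = 44°  [△BRE]
2. ∠AUB = 77°  [vertical angles at U]
3. ∠BAR = 44°  [same arc BR]
4. ∠ABE = 59°  [△AUB]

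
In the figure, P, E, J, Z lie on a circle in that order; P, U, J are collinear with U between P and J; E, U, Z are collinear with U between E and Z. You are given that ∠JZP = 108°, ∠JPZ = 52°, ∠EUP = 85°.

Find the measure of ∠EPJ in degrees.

1. ∠PJZ = 20°  [△PJZ]
2. ∠PEZ = 20°  [same arc PZ]
3. ∠EPJ = 75°  [△PUE]

∠EPJ = 75°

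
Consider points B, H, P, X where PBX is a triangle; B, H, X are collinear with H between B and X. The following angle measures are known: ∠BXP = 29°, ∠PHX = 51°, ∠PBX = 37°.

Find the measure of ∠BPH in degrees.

∠BPH = 14°

1. ∠BHP = 129°  [linear pair at H on BX]
2. ∠HBP = 37°  [H on ray BX]
3. ∠BPH = 14°  [△PBH]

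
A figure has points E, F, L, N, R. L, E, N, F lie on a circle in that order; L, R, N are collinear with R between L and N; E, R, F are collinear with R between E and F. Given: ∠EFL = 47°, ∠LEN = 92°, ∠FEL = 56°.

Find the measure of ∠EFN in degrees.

1. ∠ENL = 47°  [same arc LE]
2. ∠ELN = 41°  [△LEN]
3. ∠EFN = 41°  [same arc EN]

∠EFN = 41°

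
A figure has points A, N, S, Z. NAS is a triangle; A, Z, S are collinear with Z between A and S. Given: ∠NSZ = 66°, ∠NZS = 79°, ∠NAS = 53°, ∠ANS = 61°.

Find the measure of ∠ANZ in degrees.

1. ∠AZN = 101°  [linear pair at Z on AS]
2. ∠NAZ = 53°  [Z on ray AS]
3. ∠ANZ = 26°  [△NAZ]

∠ANZ = 26°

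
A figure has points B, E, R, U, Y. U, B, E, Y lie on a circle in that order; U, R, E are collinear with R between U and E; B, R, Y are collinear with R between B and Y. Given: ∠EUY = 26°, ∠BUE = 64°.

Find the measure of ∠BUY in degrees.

∠BUY = 90°

1. ∠EBY = 26°  [same arc EY]
2. ∠BYE = 64°  [same arc BE]
3. ∠BEY = 90°  [△BEY]
4. ∠BUY = 90°  [cyclic UBEY, opposite ∠U+∠E]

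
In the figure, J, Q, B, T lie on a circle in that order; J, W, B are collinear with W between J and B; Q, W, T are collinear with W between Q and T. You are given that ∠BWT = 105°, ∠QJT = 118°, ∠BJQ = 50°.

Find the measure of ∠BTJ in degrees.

∠BTJ = 87°

1. ∠QBT = 62°  [cyclic JQBT, opposite ∠J+∠B]
2. ∠BTQ = 50°  [same arc QB]
3. ∠BQT = 68°  [△QBT]
4. ∠JBT = 25°  [△BWT]
5. ∠BJT = 68°  [same arc BT]
6. ∠BTJ = 87°  [△JBT]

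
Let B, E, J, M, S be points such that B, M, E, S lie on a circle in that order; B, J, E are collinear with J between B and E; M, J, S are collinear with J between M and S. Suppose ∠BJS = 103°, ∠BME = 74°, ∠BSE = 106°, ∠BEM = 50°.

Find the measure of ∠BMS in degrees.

∠BMS = 47°

1. ∠EJM = 103°  [vertical angles at J]
2. ∠EBM = 56°  [△BME]
3. ∠BJM = 77°  [linear pair at J on BE]
4. ∠BMS = 47°  [△BJM]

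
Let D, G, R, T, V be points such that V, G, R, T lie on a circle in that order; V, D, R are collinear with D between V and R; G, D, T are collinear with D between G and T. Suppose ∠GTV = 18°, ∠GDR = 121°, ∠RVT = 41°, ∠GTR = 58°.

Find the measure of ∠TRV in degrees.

1. ∠TDV = 121°  [△VDT]
2. ∠RDT = 59°  [linear pair at D on VR]
3. ∠TRV = 63°  [△RDT]

∠TRV = 63°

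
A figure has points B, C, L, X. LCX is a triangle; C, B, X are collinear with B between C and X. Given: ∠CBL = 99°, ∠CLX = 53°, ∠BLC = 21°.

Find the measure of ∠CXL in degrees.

∠CXL = 67°

1. ∠BCL = 60°  [△LCB]
2. ∠LCX = 60°  [B on ray CX]
3. ∠CXL = 67°  [△LCX]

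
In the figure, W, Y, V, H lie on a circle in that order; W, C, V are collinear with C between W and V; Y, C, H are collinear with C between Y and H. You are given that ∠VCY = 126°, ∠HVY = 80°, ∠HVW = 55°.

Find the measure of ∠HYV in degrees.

∠HYV = 29°

1. ∠HCW = 126°  [vertical angles at C]
2. ∠HCV = 54°  [linear pair at C on WV]
3. ∠VHY = 71°  [△VCH]
4. ∠HYV = 29°  [△YVH]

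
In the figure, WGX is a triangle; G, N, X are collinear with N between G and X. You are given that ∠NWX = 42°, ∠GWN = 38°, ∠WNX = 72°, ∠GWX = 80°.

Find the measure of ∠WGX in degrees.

1. ∠NXW = 66°  [△WNX]
2. ∠GXW = 66°  [N on ray XG]
3. ∠WGX = 34°  [△WGX]

∠WGX = 34°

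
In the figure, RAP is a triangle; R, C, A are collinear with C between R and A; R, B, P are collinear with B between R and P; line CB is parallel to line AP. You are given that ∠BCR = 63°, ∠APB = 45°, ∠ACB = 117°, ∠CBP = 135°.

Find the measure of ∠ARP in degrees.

1. ∠PAR = 63°  [CB∥AP, corresponding at C]
2. ∠APR = 45°  [B on ray PR]
3. ∠ARP = 72°  [△RAP]

∠ARP = 72°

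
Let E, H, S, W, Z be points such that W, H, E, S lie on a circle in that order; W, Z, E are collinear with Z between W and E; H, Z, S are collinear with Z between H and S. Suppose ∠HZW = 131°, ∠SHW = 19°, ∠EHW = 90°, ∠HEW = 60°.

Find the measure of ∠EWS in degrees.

1. ∠SEW = 19°  [same arc WS]
2. ∠ESW = 90°  [cyclic WHES, opposite ∠H+∠S]
3. ∠EWS = 71°  [△WES]

∠EWS = 71°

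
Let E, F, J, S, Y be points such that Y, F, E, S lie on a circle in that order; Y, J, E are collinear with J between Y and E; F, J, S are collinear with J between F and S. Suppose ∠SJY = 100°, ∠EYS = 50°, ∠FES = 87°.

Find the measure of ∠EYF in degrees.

1. ∠EFS = 50°  [same arc ES]
2. ∠ESF = 43°  [△FES]
3. ∠EYF = 43°  [same arc FE]

∠EYF = 43°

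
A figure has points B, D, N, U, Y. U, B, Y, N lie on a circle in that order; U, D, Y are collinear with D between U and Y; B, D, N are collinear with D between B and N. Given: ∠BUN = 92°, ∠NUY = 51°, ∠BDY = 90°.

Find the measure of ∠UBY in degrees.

1. ∠BYN = 88°  [cyclic UBYN, opposite ∠U+∠Y]
2. ∠NBY = 51°  [same arc YN]
3. ∠BYU = 39°  [△BDY]
4. ∠BNY = 41°  [△BYN]
5. ∠BUY = 41°  [same arc BY]
6. ∠UBY = 100°  [△UBY]

∠UBY = 100°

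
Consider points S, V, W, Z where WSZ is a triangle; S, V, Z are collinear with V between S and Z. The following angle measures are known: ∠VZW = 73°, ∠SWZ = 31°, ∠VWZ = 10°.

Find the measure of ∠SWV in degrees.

1. ∠WVZ = 97°  [△WVZ]
2. ∠SZW = 73°  [V on ray ZS]
3. ∠WSZ = 76°  [△WSZ]
4. ∠SVW = 83°  [linear pair at V on SZ]
5. ∠VSW = 76°  [V on ray SZ]
6. ∠SWV = 21°  [△WSV]

∠SWV = 21°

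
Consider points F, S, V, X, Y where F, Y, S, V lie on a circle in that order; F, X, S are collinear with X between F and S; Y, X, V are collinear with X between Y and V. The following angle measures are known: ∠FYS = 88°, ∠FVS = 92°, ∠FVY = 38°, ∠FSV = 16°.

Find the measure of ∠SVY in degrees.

∠SVY = 54°

1. ∠FSY = 38°  [same arc FY]
2. ∠SFY = 54°  [△FYS]
3. ∠SVY = 54°  [same arc YS]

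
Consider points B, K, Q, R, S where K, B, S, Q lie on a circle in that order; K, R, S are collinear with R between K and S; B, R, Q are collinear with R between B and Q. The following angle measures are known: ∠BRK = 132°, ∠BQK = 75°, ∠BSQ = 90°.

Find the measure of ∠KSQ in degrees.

∠KSQ = 15°

1. ∠BKQ = 90°  [cyclic KBSQ, opposite ∠K+∠S]
2. ∠KBQ = 15°  [△KBQ]
3. ∠KSQ = 15°  [same arc KQ]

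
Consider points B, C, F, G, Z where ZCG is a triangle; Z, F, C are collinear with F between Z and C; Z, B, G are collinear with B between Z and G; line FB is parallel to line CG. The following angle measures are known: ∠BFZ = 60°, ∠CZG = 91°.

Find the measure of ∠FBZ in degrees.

1. ∠GCZ = 60°  [FB∥CG, corresponding at F]
2. ∠CGZ = 29°  [△ZCG]
3. ∠FBZ = 29°  [FB∥CG, corresponding at B]

∠FBZ = 29°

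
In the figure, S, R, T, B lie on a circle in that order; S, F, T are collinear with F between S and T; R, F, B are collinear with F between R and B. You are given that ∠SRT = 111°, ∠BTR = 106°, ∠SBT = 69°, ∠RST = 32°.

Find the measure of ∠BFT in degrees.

∠BFT = 79°

1. ∠RTS = 37°  [△SRT]
2. ∠BSR = 74°  [cyclic SRTB, opposite ∠S+∠T]
3. ∠RBT = 32°  [same arc RT]
4. ∠RBS = 37°  [same arc SR]
5. ∠BRS = 69°  [△SRB]
6. ∠BTS = 69°  [same arc SB]
7. ∠BFT = 79°  [△TFB]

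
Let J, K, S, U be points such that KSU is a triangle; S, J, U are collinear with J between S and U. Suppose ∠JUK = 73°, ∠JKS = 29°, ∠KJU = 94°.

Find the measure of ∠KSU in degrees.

1. ∠KJS = 86°  [linear pair at J on SU]
2. ∠JSK = 65°  [△KSJ]
3. ∠KSU = 65°  [J on ray SU]

∠KSU = 65°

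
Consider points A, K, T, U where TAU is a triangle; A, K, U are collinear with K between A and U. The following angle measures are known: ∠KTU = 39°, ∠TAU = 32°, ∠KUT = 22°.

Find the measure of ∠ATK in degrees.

∠ATK = 87°

1. ∠TKU = 119°  [△TKU]
2. ∠KAT = 32°  [K on ray AU]
3. ∠AKT = 61°  [linear pair at K on AU]
4. ∠ATK = 87°  [△TAK]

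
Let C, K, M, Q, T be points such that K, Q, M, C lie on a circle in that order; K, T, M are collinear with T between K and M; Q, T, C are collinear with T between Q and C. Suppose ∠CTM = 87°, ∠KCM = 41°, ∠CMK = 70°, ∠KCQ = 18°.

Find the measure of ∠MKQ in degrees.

∠MKQ = 23°

1. ∠KTQ = 87°  [vertical angles at T]
2. ∠CQK = 70°  [same arc KC]
3. ∠MKQ = 23°  [△KTQ]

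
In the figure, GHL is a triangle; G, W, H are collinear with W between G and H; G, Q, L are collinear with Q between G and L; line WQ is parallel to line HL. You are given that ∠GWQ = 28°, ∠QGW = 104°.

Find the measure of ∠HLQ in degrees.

∠HLQ = 48°

1. ∠GQW = 48°  [△GWQ]
2. ∠LQW = 132°  [linear pair at Q on GL]
3. ∠HLQ = 48°  [WQ∥HL, co-interior at L–Q]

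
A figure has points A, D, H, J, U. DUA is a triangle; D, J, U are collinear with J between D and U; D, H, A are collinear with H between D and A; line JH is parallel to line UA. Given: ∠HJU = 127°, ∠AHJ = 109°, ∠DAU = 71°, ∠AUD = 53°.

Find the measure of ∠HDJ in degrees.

∠HDJ = 56°

1. ∠DJH = 53°  [linear pair at J on DU]
2. ∠DHJ = 71°  [linear pair at H on DA]
3. ∠HDJ = 56°  [△DJH]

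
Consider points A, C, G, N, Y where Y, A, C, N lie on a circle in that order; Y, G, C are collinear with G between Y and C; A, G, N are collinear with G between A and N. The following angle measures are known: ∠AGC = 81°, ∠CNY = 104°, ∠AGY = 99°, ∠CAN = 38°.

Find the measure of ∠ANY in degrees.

∠ANY = 61°

1. ∠NGY = 81°  [vertical angles at G]
2. ∠CYN = 38°  [same arc CN]
3. ∠ANY = 61°  [△YGN]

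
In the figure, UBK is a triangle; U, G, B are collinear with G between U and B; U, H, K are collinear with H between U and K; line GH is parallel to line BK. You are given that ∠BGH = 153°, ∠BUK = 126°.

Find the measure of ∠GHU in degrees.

∠GHU = 27°

1. ∠HGU = 27°  [linear pair at G on UB]
2. ∠GUH = 126°  [G on UB, H on UK]
3. ∠GHU = 27°  [△UGH]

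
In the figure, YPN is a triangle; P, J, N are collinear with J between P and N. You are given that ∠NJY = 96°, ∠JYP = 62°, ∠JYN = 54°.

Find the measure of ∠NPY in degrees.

1. ∠PJY = 84°  [linear pair at J on PN]
2. ∠JPY = 34°  [△YPJ]
3. ∠NPY = 34°  [J on ray PN]

∠NPY = 34°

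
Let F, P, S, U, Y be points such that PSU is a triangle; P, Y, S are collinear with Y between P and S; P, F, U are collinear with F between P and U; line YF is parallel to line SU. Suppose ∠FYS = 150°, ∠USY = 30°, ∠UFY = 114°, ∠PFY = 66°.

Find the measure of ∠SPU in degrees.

1. ∠PSU = 30°  [Y on ray SP]
2. ∠PUS = 66°  [YF∥SU, corresponding at F]
3. ∠SPU = 84°  [△PSU]

∠SPU = 84°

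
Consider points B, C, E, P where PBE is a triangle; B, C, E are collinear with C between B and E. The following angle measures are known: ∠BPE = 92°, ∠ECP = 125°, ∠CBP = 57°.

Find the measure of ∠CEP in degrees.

∠CEP = 31°

1. ∠EBP = 57°  [C on ray BE]
2. ∠BEP = 31°  [△PBE]
3. ∠CEP = 31°  [C on ray EB]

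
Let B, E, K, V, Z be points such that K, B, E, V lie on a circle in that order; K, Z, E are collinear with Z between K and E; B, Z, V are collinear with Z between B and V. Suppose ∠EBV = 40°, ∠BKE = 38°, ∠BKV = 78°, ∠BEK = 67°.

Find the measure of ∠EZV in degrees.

1. ∠EKV = 40°  [same arc EV]
2. ∠BVK = 67°  [same arc KB]
3. ∠KZV = 73°  [△KZV]
4. ∠EZV = 107°  [linear pair at Z on KE]

∠EZV = 107°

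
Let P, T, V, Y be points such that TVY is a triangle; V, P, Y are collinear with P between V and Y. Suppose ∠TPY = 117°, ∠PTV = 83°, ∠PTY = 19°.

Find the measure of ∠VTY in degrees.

∠VTY = 102°

1. ∠PYT = 44°  [△TPY]
2. ∠TPV = 63°  [linear pair at P on VY]
3. ∠PVT = 34°  [△TVP]
4. ∠TYV = 44°  [P on ray YV]
5. ∠TVY = 34°  [P on ray VY]
6. ∠VTY = 102°  [△TVY]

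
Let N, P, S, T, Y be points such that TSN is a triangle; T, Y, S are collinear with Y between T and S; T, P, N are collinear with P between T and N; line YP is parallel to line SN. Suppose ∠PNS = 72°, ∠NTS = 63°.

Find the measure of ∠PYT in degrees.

∠PYT = 45°

1. ∠SNT = 72°  [P on ray NT]
2. ∠NST = 45°  [△TSN]
3. ∠PYT = 45°  [YP∥SN, corresponding at Y]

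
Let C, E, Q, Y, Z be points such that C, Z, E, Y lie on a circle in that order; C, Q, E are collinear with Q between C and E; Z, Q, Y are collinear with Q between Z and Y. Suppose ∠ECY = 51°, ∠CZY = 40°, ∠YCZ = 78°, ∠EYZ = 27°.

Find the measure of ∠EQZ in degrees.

1. ∠EZY = 51°  [same arc EY]
2. ∠CYZ = 62°  [△CZY]
3. ∠CEZ = 62°  [same arc CZ]
4. ∠EQZ = 67°  [△ZQE]

∠EQZ = 67°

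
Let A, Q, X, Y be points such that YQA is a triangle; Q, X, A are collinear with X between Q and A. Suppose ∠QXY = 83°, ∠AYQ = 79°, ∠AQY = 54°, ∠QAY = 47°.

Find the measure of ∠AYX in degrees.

1. ∠AXY = 97°  [linear pair at X on QA]
2. ∠XAY = 47°  [X on ray AQ]
3. ∠AYX = 36°  [△YXA]

∠AYX = 36°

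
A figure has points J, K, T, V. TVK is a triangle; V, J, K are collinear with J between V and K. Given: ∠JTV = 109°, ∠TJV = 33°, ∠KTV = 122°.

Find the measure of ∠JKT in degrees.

1. ∠JVT = 38°  [△TVJ]
2. ∠KVT = 38°  [J on ray VK]
3. ∠TKV = 20°  [△TVK]
4. ∠JKT = 20°  [J on ray KV]

∠JKT = 20°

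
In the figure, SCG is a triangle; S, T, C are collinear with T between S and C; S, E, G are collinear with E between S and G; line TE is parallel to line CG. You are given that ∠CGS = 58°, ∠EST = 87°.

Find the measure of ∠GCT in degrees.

1. ∠SET = 58°  [TE∥CG, corresponding at E]
2. ∠ETS = 35°  [△STE]
3. ∠CTE = 145°  [linear pair at T on SC]
4. ∠GCT = 35°  [TE∥CG, co-interior at C–T]

∠GCT = 35°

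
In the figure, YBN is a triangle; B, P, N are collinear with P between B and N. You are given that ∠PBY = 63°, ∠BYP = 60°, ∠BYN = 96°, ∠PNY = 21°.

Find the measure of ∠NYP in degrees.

1. ∠BPY = 57°  [△YBP]
2. ∠NPY = 123°  [linear pair at P on BN]
3. ∠NYP = 36°  [△YPN]

∠NYP = 36°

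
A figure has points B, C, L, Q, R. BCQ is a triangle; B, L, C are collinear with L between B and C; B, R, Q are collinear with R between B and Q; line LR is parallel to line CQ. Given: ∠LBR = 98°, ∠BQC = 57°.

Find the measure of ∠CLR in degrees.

1. ∠CBQ = 98°  [L on BC, R on BQ]
2. ∠BCQ = 25°  [△BCQ]
3. ∠BLR = 25°  [LR∥CQ, corresponding at L]
4. ∠CLR = 155°  [linear pair at L on BC]

∠CLR = 155°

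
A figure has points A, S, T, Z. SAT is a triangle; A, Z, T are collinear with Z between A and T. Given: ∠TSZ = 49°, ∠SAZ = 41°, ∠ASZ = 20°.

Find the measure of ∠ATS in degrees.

∠ATS = 70°

1. ∠AZS = 119°  [△SAZ]
2. ∠SZT = 61°  [linear pair at Z on AT]
3. ∠STZ = 70°  [△SZT]
4. ∠ATS = 70°  [Z on ray TA]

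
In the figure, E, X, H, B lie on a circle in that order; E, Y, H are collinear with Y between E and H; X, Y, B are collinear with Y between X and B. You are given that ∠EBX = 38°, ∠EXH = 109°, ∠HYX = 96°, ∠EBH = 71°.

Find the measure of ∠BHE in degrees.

∠BHE = 63°

1. ∠EHX = 38°  [same arc EX]
2. ∠HEX = 33°  [△EXH]
3. ∠BYE = 96°  [vertical angles at Y]
4. ∠HBX = 33°  [same arc XH]
5. ∠BYH = 84°  [linear pair at Y on EH]
6. ∠BHE = 63°  [△HYB]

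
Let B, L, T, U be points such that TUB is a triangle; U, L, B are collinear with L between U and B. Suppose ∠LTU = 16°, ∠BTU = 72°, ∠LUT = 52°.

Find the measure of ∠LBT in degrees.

1. ∠BUT = 52°  [L on ray UB]
2. ∠TBU = 56°  [△TUB]
3. ∠LBT = 56°  [L on ray BU]

∠LBT = 56°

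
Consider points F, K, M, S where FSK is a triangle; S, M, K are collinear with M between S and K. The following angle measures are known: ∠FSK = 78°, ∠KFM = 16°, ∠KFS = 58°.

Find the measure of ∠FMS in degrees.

1. ∠FKS = 44°  [△FSK]
2. ∠FKM = 44°  [M on ray KS]
3. ∠FMK = 120°  [△FMK]
4. ∠FMS = 60°  [linear pair at M on SK]

∠FMS = 60°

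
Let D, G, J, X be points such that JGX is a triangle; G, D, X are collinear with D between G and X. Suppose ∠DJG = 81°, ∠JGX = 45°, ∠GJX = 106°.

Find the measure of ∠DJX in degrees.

∠DJX = 25°

1. ∠GXJ = 29°  [△JGX]
2. ∠DGJ = 45°  [D on ray GX]
3. ∠DXJ = 29°  [D on ray XG]
4. ∠GDJ = 54°  [△JGD]
5. ∠JDX = 126°  [linear pair at D on GX]
6. ∠DJX = 25°  [△JDX]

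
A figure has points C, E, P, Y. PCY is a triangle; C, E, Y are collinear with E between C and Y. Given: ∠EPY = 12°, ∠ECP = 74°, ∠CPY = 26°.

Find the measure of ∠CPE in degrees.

1. ∠PCY = 74°  [E on ray CY]
2. ∠CYP = 80°  [△PCY]
3. ∠EYP = 80°  [E on ray YC]
4. ∠PEY = 88°  [△PEY]
5. ∠CEP = 92°  [linear pair at E on CY]
6. ∠CPE = 14°  [△PCE]

∠CPE = 14°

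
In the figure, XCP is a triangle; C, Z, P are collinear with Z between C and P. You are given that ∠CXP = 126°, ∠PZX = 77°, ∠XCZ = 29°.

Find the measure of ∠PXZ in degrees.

∠PXZ = 78°

1. ∠PCX = 29°  [Z on ray CP]
2. ∠CPX = 25°  [△XCP]
3. ∠XPZ = 25°  [Z on ray PC]
4. ∠PXZ = 78°  [△XZP]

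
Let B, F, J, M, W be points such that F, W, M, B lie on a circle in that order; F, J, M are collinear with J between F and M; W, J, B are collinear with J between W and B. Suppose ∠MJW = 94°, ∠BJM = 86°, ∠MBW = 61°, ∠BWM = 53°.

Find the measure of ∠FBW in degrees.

∠FBW = 33°

1. ∠BJF = 94°  [vertical angles at J]
2. ∠BFM = 53°  [same arc MB]
3. ∠FBW = 33°  [△FJB]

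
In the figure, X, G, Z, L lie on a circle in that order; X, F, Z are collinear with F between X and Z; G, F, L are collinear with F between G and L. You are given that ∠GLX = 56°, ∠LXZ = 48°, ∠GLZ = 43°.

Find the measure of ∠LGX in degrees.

∠LGX = 33°

1. ∠LGZ = 48°  [same arc ZL]
2. ∠GZL = 89°  [△GZL]
3. ∠GXL = 91°  [cyclic XGZL, opposite ∠X+∠Z]
4. ∠LGX = 33°  [△XGL]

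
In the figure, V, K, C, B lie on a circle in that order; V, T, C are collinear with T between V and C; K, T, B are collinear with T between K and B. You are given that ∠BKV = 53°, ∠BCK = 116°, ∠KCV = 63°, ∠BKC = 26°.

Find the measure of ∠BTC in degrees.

1. ∠BCV = 53°  [same arc VB]
2. ∠CBK = 38°  [△KCB]
3. ∠BTC = 89°  [△CTB]

∠BTC = 89°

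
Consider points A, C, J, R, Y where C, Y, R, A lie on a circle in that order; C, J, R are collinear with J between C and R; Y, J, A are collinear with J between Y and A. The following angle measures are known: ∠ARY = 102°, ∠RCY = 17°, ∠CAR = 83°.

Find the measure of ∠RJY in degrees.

1. ∠RAY = 17°  [same arc YR]
2. ∠CYR = 97°  [cyclic CYRA, opposite ∠Y+∠A]
3. ∠AYR = 61°  [△YRA]
4. ∠CRY = 66°  [△CYR]
5. ∠RJY = 53°  [△YJR]

∠RJY = 53°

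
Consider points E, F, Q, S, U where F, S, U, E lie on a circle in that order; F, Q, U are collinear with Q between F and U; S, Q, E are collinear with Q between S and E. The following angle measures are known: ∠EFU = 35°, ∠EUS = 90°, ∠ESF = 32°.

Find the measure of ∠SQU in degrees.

∠SQU = 87°

1. ∠ESU = 35°  [same arc UE]
2. ∠EFS = 90°  [cyclic FSUE, opposite ∠F+∠U]
3. ∠FES = 58°  [△FSE]
4. ∠FUS = 58°  [same arc FS]
5. ∠SQU = 87°  [△SQU]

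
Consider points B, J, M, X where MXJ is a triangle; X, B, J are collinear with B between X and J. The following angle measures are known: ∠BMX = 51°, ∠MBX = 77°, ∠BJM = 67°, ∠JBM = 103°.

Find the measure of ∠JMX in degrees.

1. ∠BXM = 52°  [△MXB]
2. ∠MJX = 67°  [B on ray JX]
3. ∠JXM = 52°  [B on ray XJ]
4. ∠JMX = 61°  [△MXJ]

∠JMX = 61°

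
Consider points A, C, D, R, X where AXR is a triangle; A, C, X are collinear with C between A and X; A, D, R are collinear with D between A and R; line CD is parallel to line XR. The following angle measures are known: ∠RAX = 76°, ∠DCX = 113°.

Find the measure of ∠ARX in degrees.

1. ∠CAD = 76°  [C on AX, D on AR]
2. ∠ACD = 67°  [linear pair at C on AX]
3. ∠ADC = 37°  [△ACD]
4. ∠ARX = 37°  [CD∥XR, corresponding at D]

∠ARX = 37°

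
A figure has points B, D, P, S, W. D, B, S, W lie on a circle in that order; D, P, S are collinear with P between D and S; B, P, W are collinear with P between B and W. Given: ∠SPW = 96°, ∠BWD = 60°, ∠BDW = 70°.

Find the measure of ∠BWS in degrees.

1. ∠BPD = 96°  [vertical angles at P]
2. ∠BSD = 60°  [same arc DB]
3. ∠BSW = 110°  [cyclic DBSW, opposite ∠D+∠S]
4. ∠BPS = 84°  [linear pair at P on DS]
5. ∠SBW = 36°  [△BPS]
6. ∠BWS = 34°  [△BSW]

∠BWS = 34°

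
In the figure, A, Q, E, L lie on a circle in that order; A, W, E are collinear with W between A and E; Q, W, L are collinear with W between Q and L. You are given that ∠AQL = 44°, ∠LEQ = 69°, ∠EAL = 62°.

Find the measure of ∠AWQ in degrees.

∠AWQ = 87°

1. ∠EQL = 62°  [same arc EL]
2. ∠ELQ = 49°  [△QEL]
3. ∠EAQ = 49°  [same arc QE]
4. ∠AWQ = 87°  [△AWQ]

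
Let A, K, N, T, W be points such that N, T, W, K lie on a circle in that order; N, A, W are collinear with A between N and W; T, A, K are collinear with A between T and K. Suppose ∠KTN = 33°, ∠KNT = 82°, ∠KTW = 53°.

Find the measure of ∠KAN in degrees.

∠KAN = 62°

1. ∠NKT = 65°  [△NTK]
2. ∠KNW = 53°  [same arc WK]
3. ∠KAN = 62°  [△NAK]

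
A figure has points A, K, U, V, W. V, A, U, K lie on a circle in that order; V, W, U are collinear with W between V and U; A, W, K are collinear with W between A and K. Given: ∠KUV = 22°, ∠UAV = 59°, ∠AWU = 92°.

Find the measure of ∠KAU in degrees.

∠KAU = 37°

1. ∠UKV = 121°  [cyclic VAUK, opposite ∠A+∠K]
2. ∠KVU = 37°  [△VUK]
3. ∠KAU = 37°  [same arc UK]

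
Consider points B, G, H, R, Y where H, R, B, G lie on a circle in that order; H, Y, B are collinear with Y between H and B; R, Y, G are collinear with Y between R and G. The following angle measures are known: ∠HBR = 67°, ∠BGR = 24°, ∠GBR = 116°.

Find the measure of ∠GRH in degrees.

1. ∠HGR = 67°  [same arc HR]
2. ∠GHR = 64°  [cyclic HRBG, opposite ∠H+∠B]
3. ∠GRH = 49°  [△HRG]

∠GRH = 49°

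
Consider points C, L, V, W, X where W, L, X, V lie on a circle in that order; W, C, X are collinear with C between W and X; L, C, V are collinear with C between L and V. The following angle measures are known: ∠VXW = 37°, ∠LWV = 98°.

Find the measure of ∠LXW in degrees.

∠LXW = 45°

1. ∠VLW = 37°  [same arc WV]
2. ∠LVW = 45°  [△WLV]
3. ∠LXW = 45°  [same arc WL]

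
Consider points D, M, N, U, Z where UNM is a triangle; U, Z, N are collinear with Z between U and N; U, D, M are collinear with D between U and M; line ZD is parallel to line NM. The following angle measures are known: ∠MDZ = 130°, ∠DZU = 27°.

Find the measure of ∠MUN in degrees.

1. ∠UDZ = 50°  [linear pair at D on UM]
2. ∠DUZ = 103°  [△UZD]
3. ∠MUN = 103°  [Z on UN, D on UM]

∠MUN = 103°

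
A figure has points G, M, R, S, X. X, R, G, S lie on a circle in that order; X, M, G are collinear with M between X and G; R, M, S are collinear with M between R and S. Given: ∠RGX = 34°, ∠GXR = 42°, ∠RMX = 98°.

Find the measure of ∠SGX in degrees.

1. ∠GSR = 42°  [same arc RG]
2. ∠GMS = 98°  [vertical angles at M]
3. ∠SGX = 40°  [△GMS]

∠SGX = 40°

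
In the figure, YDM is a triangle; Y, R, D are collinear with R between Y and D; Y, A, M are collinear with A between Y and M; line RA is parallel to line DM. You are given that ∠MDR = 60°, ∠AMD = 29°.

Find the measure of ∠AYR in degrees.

1. ∠MDY = 60°  [R on ray DY]
2. ∠DMY = 29°  [A on ray MY]
3. ∠DYM = 91°  [△YDM]
4. ∠AYR = 91°  [R on YD, A on YM]

∠AYR = 91°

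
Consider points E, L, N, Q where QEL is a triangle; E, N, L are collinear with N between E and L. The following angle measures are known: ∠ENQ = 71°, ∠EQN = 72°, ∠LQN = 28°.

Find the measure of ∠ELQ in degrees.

1. ∠LNQ = 109°  [linear pair at N on EL]
2. ∠NLQ = 43°  [△QNL]
3. ∠ELQ = 43°  [N on ray LE]

∠ELQ = 43°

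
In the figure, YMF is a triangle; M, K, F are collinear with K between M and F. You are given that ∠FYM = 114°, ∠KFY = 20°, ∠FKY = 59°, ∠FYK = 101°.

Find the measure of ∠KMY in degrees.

∠KMY = 46°

1. ∠MFY = 20°  [K on ray FM]
2. ∠FMY = 46°  [△YMF]
3. ∠KMY = 46°  [K on ray MF]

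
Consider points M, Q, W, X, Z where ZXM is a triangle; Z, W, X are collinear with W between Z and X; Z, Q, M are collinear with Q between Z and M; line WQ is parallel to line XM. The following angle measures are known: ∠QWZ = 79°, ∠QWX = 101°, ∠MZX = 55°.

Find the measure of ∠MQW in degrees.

∠MQW = 134°

1. ∠MXZ = 79°  [WQ∥XM, corresponding at W]
2. ∠XMZ = 46°  [△ZXM]
3. ∠WQZ = 46°  [WQ∥XM, corresponding at Q]
4. ∠MQW = 134°  [linear pair at Q on ZM]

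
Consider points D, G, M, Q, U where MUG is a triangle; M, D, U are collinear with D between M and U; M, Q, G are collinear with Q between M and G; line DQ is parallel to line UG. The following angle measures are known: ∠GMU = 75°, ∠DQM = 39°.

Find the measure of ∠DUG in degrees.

1. ∠DMQ = 75°  [D on MU, Q on MG]
2. ∠MDQ = 66°  [△MDQ]
3. ∠QDU = 114°  [linear pair at D on MU]
4. ∠DUG = 66°  [DQ∥UG, co-interior at U–D]

∠DUG = 66°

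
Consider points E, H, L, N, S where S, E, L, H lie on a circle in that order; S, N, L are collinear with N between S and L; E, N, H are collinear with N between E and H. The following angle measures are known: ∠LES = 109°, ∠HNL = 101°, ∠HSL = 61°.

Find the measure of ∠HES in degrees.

∠HES = 48°

1. ∠LHS = 71°  [cyclic SELH, opposite ∠E+∠H]
2. ∠HLS = 48°  [△SLH]
3. ∠HES = 48°  [same arc SH]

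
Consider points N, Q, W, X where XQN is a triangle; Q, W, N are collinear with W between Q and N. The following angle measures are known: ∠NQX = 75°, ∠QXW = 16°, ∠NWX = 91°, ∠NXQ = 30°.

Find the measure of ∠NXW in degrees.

∠NXW = 14°

1. ∠QNX = 75°  [△XQN]
2. ∠WNX = 75°  [W on ray NQ]
3. ∠NXW = 14°  [△XWN]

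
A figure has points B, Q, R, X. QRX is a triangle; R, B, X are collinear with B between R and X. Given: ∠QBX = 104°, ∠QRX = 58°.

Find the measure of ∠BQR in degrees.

1. ∠QBR = 76°  [linear pair at B on RX]
2. ∠BRQ = 58°  [B on ray RX]
3. ∠BQR = 46°  [△QRB]

∠BQR = 46°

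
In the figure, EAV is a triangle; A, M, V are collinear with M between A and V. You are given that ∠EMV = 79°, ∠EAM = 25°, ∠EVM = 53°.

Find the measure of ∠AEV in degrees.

1. ∠EAV = 25°  [M on ray AV]
2. ∠AVE = 53°  [M on ray VA]
3. ∠AEV = 102°  [△EAV]

∠AEV = 102°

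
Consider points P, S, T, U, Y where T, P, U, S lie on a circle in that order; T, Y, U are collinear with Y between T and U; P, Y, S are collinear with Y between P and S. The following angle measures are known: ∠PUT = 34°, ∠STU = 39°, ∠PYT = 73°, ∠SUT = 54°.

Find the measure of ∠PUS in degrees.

∠PUS = 88°

1. ∠SPU = 39°  [same arc US]
2. ∠SYU = 73°  [vertical angles at Y]
3. ∠PSU = 53°  [△UYS]
4. ∠PUS = 88°  [△PUS]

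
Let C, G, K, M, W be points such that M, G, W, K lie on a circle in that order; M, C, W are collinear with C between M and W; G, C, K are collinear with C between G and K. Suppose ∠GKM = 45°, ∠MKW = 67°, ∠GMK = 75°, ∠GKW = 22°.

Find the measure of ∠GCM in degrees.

1. ∠KGM = 60°  [△MGK]
2. ∠GMW = 22°  [same arc GW]
3. ∠GCM = 98°  [△MCG]

∠GCM = 98°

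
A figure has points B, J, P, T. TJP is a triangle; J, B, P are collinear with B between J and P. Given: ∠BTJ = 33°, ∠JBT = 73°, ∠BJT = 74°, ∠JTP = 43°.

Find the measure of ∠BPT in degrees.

1. ∠PJT = 74°  [B on ray JP]
2. ∠JPT = 63°  [△TJP]
3. ∠BPT = 63°  [B on ray PJ]

∠BPT = 63°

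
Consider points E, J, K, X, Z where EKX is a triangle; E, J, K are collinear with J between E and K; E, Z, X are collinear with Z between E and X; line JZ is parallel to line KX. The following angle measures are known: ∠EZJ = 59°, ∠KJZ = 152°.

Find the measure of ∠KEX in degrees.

∠KEX = 93°

1. ∠EJZ = 28°  [linear pair at J on EK]
2. ∠JEZ = 93°  [△EJZ]
3. ∠KEX = 93°  [J on EK, Z on EX]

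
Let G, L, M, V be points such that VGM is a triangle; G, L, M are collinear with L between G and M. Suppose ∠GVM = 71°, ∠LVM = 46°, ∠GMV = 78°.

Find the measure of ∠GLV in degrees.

1. ∠LMV = 78°  [L on ray MG]
2. ∠MLV = 56°  [△VLM]
3. ∠GLV = 124°  [linear pair at L on GM]

∠GLV = 124°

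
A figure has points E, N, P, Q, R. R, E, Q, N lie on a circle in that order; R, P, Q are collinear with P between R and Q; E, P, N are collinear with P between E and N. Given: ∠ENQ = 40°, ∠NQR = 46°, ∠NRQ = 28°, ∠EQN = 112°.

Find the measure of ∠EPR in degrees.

1. ∠ERQ = 40°  [same arc EQ]
2. ∠NER = 46°  [same arc RN]
3. ∠EPR = 94°  [△RPE]

∠EPR = 94°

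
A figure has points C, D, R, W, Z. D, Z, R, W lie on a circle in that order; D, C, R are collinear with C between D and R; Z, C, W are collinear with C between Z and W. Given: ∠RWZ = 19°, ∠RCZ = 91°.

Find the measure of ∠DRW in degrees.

∠DRW = 72°

1. ∠RDZ = 19°  [same arc ZR]
2. ∠DCZ = 89°  [linear pair at C on DR]
3. ∠DZW = 72°  [△DCZ]
4. ∠DRW = 72°  [same arc DW]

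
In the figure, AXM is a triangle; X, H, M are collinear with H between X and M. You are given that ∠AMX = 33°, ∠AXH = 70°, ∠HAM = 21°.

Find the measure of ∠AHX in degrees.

∠AHX = 54°

1. ∠AMH = 33°  [H on ray MX]
2. ∠AHM = 126°  [△AHM]
3. ∠AHX = 54°  [linear pair at H on XM]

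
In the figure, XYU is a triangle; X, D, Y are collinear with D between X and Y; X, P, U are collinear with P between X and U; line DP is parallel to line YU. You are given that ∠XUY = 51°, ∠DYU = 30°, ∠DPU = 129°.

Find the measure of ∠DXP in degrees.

1. ∠UYX = 30°  [D on ray YX]
2. ∠UXY = 99°  [△XYU]
3. ∠DXP = 99°  [D on XY, P on XU]

∠DXP = 99°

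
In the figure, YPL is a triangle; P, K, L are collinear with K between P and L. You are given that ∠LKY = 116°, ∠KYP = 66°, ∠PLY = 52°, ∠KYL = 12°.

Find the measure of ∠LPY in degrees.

1. ∠PKY = 64°  [linear pair at K on PL]
2. ∠KPY = 50°  [△YPK]
3. ∠LPY = 50°  [K on ray PL]

∠LPY = 50°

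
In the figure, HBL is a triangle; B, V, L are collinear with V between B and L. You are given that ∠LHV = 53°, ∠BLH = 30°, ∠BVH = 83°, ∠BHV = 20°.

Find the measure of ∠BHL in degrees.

1. ∠HBV = 77°  [△HBV]
2. ∠HBL = 77°  [V on ray BL]
3. ∠BHL = 73°  [△HBL]

∠BHL = 73°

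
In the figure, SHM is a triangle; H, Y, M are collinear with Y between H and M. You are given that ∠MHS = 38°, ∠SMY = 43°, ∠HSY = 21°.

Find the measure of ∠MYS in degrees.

1. ∠SHY = 38°  [Y on ray HM]
2. ∠HYS = 121°  [△SHY]
3. ∠MYS = 59°  [linear pair at Y on HM]

∠MYS = 59°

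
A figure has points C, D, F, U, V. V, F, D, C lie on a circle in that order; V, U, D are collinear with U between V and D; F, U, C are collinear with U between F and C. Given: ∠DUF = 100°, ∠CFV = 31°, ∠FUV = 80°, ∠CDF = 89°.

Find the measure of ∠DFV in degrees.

1. ∠DVF = 69°  [△VUF]
2. ∠CVF = 91°  [cyclic VFDC, opposite ∠V+∠D]
3. ∠FCV = 58°  [△VFC]
4. ∠FDV = 58°  [same arc VF]
5. ∠DFV = 53°  [△VFD]

∠DFV = 53°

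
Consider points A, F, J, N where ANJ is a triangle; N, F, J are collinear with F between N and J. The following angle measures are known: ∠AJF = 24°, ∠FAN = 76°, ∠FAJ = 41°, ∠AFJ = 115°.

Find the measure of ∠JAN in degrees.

∠JAN = 117°

1. ∠AJN = 24°  [F on ray JN]
2. ∠AFN = 65°  [linear pair at F on NJ]
3. ∠ANF = 39°  [△ANF]
4. ∠ANJ = 39°  [F on ray NJ]
5. ∠JAN = 117°  [△ANJ]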